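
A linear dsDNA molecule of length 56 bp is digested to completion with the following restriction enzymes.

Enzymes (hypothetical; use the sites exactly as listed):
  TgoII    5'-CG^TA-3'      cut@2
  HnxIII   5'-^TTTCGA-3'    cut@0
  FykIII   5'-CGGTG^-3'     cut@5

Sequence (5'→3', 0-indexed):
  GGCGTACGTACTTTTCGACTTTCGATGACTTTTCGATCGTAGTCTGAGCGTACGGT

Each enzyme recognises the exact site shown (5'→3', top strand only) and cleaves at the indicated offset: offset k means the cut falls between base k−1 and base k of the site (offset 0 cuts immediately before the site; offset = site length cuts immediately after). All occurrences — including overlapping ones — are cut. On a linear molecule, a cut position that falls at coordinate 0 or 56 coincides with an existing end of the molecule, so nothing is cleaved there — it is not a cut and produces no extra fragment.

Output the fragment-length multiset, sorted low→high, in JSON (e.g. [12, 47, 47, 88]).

[4,4,4,6,7,9,11,11]

Scan for sites:
  TgoII CGTA/2: at [2, 6, 37, 48] ⇒ [4, 8, 39, 50]
  HnxIII TTTCGA/0: at [12, 19, 30] ⇒ [12, 19, 30]
  FykIII (CGGTG, off=5): no sites

All cut coordinates (distinct, sorted): [4, 8, 12, 19, 30, 39, 50]

Fragments:
  [0,4): 4 bp
  [4,8): 4 bp
  [8,12): 4 bp
  [12,19): 7 bp
  [19,30): 11 bp
  [30,39): 9 bp
  [39,50): 11 bp
  [50,56): 6 bp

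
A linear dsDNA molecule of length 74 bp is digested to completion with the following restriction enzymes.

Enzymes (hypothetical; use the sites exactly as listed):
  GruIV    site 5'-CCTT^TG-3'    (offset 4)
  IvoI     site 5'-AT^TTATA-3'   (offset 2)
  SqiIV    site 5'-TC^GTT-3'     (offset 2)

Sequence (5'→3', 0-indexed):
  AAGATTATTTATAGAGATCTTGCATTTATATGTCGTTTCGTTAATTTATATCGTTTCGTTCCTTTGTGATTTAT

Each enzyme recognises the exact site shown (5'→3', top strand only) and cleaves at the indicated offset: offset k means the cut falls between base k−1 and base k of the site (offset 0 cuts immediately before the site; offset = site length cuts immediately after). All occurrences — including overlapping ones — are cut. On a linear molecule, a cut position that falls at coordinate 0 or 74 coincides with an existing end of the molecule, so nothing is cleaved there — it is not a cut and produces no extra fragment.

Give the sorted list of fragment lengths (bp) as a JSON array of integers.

[5,5,6,7,7,8,9,10,17]

Site scan:
  GruIV (CCTTTG, off=4): starts [60] → cuts [64]
  IvoI (ATTTATA, off=2): starts [6, 23, 43] → cuts [8, 25, 45]
  SqiIV (TCGTT, off=2): starts [32, 37, 50, 55] → cuts [34, 39, 52, 57]

Pooled cuts: [8, 25, 34, 39, 45, 52, 57, 64]

Fragment lengths:
  [0,8): 8 bp
  [8,25): 17 bp
  [25,34): 9 bp
  [34,39): 5 bp
  [39,45): 6 bp
  [45,52): 7 bp
  [52,57): 5 bp
  [57,64): 7 bp
  [64,74): 10 bp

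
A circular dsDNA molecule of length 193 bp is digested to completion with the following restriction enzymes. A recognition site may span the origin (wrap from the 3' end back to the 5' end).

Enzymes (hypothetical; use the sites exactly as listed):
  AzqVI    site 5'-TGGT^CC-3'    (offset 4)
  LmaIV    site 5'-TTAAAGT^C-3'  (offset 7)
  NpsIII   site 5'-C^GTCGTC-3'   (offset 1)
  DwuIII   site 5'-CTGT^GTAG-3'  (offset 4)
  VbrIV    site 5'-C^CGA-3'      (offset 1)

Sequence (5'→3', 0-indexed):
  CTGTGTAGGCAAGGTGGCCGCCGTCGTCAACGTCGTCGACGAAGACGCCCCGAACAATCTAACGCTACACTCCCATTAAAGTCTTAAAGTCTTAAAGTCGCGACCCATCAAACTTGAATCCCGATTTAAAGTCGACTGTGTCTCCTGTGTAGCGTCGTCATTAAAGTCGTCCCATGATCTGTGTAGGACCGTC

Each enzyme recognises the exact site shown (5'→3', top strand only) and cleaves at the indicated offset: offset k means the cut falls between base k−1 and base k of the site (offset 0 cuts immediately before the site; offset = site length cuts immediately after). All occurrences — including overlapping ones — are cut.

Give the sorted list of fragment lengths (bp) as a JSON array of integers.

Per-enzyme occurrences:
  AzqVI (TGGTCC, off=4): no sites
  LmaIV (TTAAAGTC, off=7): starts [75, 83, 91, 125, 160] → cuts [82, 90, 98, 132, 167]
  NpsIII (CGTCGTC, off=1): starts [21, 30, 152] → cuts [22, 31, 153]
  DwuIII (CTGTGTAG, off=4): starts [0, 144, 178] → cuts [4, 148, 182]
  VbrIV (CCGA, off=1): starts [49, 120] → cuts [50, 121]

Pooled cuts: [4, 22, 31, 50, 82, 90, 98, 121, 132, 148, 153, 167, 182]

Fragment lengths:
  4→22: 18 bp
  22→31: 9 bp
  31→50: 19 bp
  50→82: 32 bp
  82→90: 8 bp
  90→98: 8 bp
  98→121: 23 bp
  121→132: 11 bp
  132→148: 16 bp
  148→153: 5 bp
  153→167: 14 bp
  167→182: 15 bp
  182→4 (wrap): 193-182+4 = 15 bp

[5,8,8,9,11,14,15,15,16,18,19,23,32]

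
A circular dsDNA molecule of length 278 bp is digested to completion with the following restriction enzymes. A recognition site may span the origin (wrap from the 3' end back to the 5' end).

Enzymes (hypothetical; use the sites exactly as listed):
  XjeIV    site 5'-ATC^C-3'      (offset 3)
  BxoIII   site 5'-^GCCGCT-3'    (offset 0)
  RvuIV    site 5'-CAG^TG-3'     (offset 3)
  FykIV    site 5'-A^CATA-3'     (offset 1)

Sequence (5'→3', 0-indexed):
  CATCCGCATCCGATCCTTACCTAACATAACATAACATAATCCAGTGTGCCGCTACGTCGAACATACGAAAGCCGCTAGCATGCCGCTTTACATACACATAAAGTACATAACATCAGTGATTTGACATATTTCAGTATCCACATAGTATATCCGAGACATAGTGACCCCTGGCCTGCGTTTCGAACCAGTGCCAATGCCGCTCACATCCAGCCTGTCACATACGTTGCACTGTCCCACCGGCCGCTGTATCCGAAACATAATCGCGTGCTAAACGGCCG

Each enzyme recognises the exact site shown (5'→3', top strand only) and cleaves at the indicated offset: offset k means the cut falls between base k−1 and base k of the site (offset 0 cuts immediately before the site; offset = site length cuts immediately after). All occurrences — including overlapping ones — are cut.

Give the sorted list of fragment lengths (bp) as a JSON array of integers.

Scan for sites:
  XjeIV ATCC/3: at [1, 7, 12, 38, 135, 148, 204, 247] ⇒ [4, 10, 15, 41, 138, 151, 207, 250]
  BxoIII GCCGCT/0: at [47, 70, 81, 195, 239] ⇒ [47, 70, 81, 195, 239]
  RvuIV CAGTG/3: at [41, 113, 185] ⇒ [44, 116, 188]
  FykIV ACATA/1: at [23, 28, 33, 60, 89, 95, 104, 123, 139, 155, 216, 254] ⇒ [24, 29, 34, 61, 90, 96, 105, 124, 140, 156, 217, 255]

Pooled cuts: [4, 10, 15, 24, 29, 34, 41, 44, 47, 61, 70, 81, 90, 96, 105, 116, 124, 138, 140, 151, 156, 188, 195, 207, 217, 239, 250, 255]

Fragment lengths:
  4→10: 6 bp
  10→15: 5 bp
  15→24: 9 bp
  24→29: 5 bp
  29→34: 5 bp
  34→41: 7 bp
  41→44: 3 bp
  44→47: 3 bp
  47→61: 14 bp
  61→70: 9 bp
  70→81: 11 bp
  81→90: 9 bp
  90→96: 6 bp
  96→105: 9 bp
  105→116: 11 bp
  116→124: 8 bp
  124→138: 14 bp
  138→140: 2 bp
  140→151: 11 bp
  151→156: 5 bp
  156→188: 32 bp
  188→195: 7 bp
  195→207: 12 bp
  207→217: 10 bp
  217→239: 22 bp
  239→250: 11 bp
  250→255: 5 bp
  255→4 (wrap): 278-255+4 = 27 bp

[2,3,3,5,5,5,5,5,6,6,7,7,8,9,9,9,9,10,11,11,11,11,12,14,14,22,27,32]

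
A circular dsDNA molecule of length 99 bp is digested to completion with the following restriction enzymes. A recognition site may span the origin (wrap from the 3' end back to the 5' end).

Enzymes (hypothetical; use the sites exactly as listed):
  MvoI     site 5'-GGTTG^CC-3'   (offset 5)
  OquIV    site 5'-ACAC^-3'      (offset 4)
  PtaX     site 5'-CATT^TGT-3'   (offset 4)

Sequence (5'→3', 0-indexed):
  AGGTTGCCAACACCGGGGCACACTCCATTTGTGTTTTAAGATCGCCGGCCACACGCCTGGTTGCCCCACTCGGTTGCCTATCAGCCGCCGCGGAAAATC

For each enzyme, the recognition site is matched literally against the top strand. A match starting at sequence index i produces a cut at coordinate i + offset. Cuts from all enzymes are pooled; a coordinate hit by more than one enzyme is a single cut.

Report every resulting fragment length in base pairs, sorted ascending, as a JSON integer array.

Site scan:
  MvoI GGTTGCC/5: at [1, 58, 71] ⇒ [6, 63, 76]
  OquIV ACAC/4: at [9, 19, 50] ⇒ [13, 23, 54]
  PtaX CATTTGT/4: at [25] ⇒ [29]

Pooled cuts: [6, 13, 23, 29, 54, 63, 76]

Fragment lengths:
  6→13: 7 bp
  13→23: 10 bp
  23→29: 6 bp
  29→54: 25 bp
  54→63: 9 bp
  63→76: 13 bp
  76→6 (wrap): 99-76+6 = 29 bp

[6,7,9,10,13,25,29]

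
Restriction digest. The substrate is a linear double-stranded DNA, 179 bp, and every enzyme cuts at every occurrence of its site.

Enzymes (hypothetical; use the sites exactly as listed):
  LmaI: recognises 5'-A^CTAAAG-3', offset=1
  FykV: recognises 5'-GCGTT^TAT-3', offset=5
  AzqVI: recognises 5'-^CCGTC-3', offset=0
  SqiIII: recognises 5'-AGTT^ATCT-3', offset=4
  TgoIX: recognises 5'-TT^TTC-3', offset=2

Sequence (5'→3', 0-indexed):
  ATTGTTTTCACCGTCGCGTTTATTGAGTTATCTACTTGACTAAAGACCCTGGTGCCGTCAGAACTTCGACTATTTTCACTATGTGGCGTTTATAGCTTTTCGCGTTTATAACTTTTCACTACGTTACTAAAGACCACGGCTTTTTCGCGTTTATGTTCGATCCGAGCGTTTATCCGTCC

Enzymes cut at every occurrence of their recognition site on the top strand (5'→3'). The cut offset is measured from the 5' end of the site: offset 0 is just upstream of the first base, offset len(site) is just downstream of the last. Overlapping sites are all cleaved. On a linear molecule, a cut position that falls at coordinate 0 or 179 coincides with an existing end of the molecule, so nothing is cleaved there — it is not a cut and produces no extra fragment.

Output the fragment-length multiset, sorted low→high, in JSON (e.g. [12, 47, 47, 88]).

Site scan:
  LmaI ACTAAAG/1: at [38, 125] ⇒ [39, 126]
  FykV GCGTTTAT/5: at [15, 85, 101, 146, 165] ⇒ [20, 90, 106, 151, 170]
  AzqVI CCGTC/0: at [10, 54, 173] ⇒ [10, 54, 173]
  SqiIII AGTTATCT/4: at [25] ⇒ [29]
  TgoIX TTTTC/2: at [4, 72, 96, 112, 141] ⇒ [6, 74, 98, 114, 143]

All cut coordinates (distinct, sorted): [6, 10, 20, 29, 39, 54, 74, 90, 98, 106, 114, 126, 143, 151, 170, 173]

Fragment lengths:
  [0,6): 6 bp
  [6,10): 4 bp
  [10,20): 10 bp
  [20,29): 9 bp
  [29,39): 10 bp
  [39,54): 15 bp
  [54,74): 20 bp
  [74,90): 16 bp
  [90,98): 8 bp
  [98,106): 8 bp
  [106,114): 8 bp
  [114,126): 12 bp
  [126,143): 17 bp
  [143,151): 8 bp
  [151,170): 19 bp
  [170,173): 3 bp
  [173,179): 6 bp

[3,4,6,6,8,8,8,8,9,10,10,12,15,16,17,19,20]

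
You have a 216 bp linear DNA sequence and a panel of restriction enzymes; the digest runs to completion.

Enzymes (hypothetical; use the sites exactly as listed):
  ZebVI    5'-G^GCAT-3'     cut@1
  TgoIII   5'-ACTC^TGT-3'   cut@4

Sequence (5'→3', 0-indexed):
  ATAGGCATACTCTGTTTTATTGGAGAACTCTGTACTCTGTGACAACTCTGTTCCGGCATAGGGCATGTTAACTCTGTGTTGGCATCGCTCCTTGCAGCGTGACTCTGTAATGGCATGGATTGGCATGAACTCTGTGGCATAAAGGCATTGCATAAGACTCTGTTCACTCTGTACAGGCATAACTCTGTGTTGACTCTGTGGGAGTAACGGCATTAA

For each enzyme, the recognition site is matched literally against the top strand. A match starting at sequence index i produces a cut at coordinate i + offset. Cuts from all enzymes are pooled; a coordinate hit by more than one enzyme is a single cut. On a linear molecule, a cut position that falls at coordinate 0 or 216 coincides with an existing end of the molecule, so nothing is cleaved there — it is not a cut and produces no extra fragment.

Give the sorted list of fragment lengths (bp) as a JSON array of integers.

[4,4,7,7,7,7,7,7,7,8,8,9,9,10,10,11,11,12,13,16,18,24]

Scan for sites:
  ZebVI GGCAT/1: at [3, 54, 61, 80, 111, 121, 135, 143, 175, 208] ⇒ [4, 55, 62, 81, 112, 122, 136, 144, 176, 209]
  TgoIII ACTCTGT/4: at [8, 26, 33, 44, 70, 101, 128, 156, 165, 181, 192] ⇒ [12, 30, 37, 48, 74, 105, 132, 160, 169, 185, 196]

Pooled cuts: [4, 12, 30, 37, 48, 55, 62, 74, 81, 105, 112, 122, 132, 136, 144, 160, 169, 176, 185, 196, 209]

Fragment lengths:
  [0,4): 4 bp
  [4,12): 8 bp
  [12,30): 18 bp
  [30,37): 7 bp
  [37,48): 11 bp
  [48,55): 7 bp
  [55,62): 7 bp
  [62,74): 12 bp
  [74,81): 7 bp
  [81,105): 24 bp
  [105,112): 7 bp
  [112,122): 10 bp
  [122,132): 10 bp
  [132,136): 4 bp
  [136,144): 8 bp
  [144,160): 16 bp
  [160,169): 9 bp
  [169,176): 7 bp
  [176,185): 9 bp
  [185,196): 11 bp
  [196,209): 13 bp
  [209,216): 7 bp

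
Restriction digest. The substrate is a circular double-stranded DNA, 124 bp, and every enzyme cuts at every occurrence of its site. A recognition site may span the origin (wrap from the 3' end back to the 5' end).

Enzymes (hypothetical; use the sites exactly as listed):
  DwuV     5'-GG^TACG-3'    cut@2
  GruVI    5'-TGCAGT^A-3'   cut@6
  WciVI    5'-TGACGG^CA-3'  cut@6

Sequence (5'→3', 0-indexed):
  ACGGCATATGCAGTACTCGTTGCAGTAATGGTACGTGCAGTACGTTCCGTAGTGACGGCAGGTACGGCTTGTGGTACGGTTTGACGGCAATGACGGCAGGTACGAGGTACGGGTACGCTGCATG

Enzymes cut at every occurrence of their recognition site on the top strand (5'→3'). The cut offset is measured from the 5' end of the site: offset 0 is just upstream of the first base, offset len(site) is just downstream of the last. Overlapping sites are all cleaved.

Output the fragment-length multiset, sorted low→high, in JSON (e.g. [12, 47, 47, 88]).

[4,4,5,6,7,9,10,10,12,12,13,15,17]

Site scan:
  DwuV GGTACG/2: at [29, 60, 72, 98, 105, 111] ⇒ [31, 62, 74, 100, 107, 113]
  GruVI TGCAGTA/6: at [8, 20, 35] ⇒ [14, 26, 41]
  WciVI TGACGGCA/6: at [52, 81, 90, 122] ⇒ [4, 58, 87, 96]

All cut coordinates (distinct, sorted): [4, 14, 26, 31, 41, 58, 62, 74, 87, 96, 100, 107, 113]

Fragment lengths:
  4→14: 10 bp
  14→26: 12 bp
  26→31: 5 bp
  31→41: 10 bp
  41→58: 17 bp
  58→62: 4 bp
  62→74: 12 bp
  74→87: 13 bp
  87→96: 9 bp
  96→100: 4 bp
  100→107: 7 bp
  107→113: 6 bp
  113→4 (wrap): 124-113+4 = 15 bp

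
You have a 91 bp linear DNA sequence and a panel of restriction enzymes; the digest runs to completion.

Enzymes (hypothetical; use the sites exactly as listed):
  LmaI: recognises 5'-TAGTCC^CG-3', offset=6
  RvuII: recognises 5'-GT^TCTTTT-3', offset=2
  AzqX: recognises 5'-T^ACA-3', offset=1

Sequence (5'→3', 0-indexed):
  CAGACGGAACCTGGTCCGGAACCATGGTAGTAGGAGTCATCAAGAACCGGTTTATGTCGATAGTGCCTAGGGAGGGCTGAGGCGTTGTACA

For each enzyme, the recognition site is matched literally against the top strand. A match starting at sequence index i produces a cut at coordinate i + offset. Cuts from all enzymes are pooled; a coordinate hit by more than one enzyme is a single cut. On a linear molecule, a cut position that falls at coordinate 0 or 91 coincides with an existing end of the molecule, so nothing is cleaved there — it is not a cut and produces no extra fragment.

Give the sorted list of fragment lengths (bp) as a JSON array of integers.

Per-enzyme occurrences:
  LmaI (TAGTCCCG, off=6): no sites
  RvuII (GTTCTTTT, off=2): no sites
  AzqX TACA/1: at [87] ⇒ [88]

All cut coordinates (distinct, sorted): [88]

Fragments:
  [0,88): 88 bp
  [88,91): 3 bp

[3,88]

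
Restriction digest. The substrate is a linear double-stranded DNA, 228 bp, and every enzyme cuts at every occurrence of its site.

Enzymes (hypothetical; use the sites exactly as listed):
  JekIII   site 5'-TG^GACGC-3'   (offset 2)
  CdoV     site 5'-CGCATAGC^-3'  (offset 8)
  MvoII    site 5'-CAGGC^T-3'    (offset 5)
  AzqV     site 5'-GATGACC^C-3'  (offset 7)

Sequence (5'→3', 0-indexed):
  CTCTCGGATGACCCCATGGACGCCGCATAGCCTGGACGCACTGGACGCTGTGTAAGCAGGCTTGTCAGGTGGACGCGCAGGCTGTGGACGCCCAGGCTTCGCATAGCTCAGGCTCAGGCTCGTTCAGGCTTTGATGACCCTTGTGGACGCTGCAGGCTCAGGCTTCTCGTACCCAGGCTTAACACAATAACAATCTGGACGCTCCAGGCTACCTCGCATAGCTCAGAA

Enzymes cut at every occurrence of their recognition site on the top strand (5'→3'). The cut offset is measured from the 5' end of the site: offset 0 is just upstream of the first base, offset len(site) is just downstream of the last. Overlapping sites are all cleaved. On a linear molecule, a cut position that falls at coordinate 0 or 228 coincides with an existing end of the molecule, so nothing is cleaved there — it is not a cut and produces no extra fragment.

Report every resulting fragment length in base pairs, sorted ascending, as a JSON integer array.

Site scan:
  JekIII TGGACGC/2: at [16, 32, 41, 69, 84, 143, 195] ⇒ [18, 34, 43, 71, 86, 145, 197]
  CdoV CGCATAGC/8: at [23, 99, 214] ⇒ [31, 107, 222]
  MvoII CAGGCT/5: at [56, 77, 92, 108, 114, 124, 152, 158, 173, 204] ⇒ [61, 82, 97, 113, 119, 129, 157, 163, 178, 209]
  AzqV GATGACCC/7: at [6, 132] ⇒ [13, 139]

All cut coordinates (distinct, sorted): [13, 18, 31, 34, 43, 61, 71, 82, 86, 97, 107, 113, 119, 129, 139, 145, 157, 163, 178, 197, 209, 222]

Fragment lengths:
  [0,13): 13 bp
  [13,18): 5 bp
  [18,31): 13 bp
  [31,34): 3 bp
  [34,43): 9 bp
  [43,61): 18 bp
  [61,71): 10 bp
  [71,82): 11 bp
  [82,86): 4 bp
  [86,97): 11 bp
  [97,107): 10 bp
  [107,113): 6 bp
  [113,119): 6 bp
  [119,129): 10 bp
  [129,139): 10 bp
  [139,145): 6 bp
  [145,157): 12 bp
  [157,163): 6 bp
  [163,178): 15 bp
  [178,197): 19 bp
  [197,209): 12 bp
  [209,222): 13 bp
  [222,228): 6 bp

[3,4,5,6,6,6,6,6,9,10,10,10,10,11,11,12,12,13,13,13,15,18,19]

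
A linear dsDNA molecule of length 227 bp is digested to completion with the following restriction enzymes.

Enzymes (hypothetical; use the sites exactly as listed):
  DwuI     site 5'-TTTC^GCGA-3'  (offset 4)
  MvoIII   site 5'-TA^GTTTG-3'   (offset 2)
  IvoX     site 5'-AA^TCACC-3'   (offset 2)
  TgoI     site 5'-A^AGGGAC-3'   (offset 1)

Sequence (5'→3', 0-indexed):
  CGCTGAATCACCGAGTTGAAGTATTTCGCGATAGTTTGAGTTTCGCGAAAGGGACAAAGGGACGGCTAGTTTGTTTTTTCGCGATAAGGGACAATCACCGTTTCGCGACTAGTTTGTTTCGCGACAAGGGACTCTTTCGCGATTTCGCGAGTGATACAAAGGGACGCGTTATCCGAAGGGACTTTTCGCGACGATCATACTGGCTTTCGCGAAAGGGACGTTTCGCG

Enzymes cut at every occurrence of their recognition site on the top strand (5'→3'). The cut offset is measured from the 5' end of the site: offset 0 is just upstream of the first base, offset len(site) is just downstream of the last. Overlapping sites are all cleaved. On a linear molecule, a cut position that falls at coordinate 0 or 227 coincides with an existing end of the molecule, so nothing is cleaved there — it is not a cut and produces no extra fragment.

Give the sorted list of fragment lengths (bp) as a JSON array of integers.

Site scan:
  DwuI (TTTCGCGA, off=4): starts [23, 40, 76, 100, 116, 134, 142, 183, 204] → cuts [27, 44, 80, 104, 120, 138, 146, 187, 208]
  MvoIII (TAGTTTG, off=2): starts [31, 66, 109] → cuts [33, 68, 111]
  IvoX (AATCACC, off=2): starts [5, 92] → cuts [7, 94]
  TgoI (AAGGGAC, off=1): starts [48, 56, 85, 125, 158, 175, 212] → cuts [49, 57, 86, 126, 159, 176, 213]

Pooled cuts: [7, 27, 33, 44, 49, 57, 68, 80, 86, 94, 104, 111, 120, 126, 138, 146, 159, 176, 187, 208, 213]

Fragment lengths:
  [0,7): 7 bp
  [7,27): 20 bp
  [27,33): 6 bp
  [33,44): 11 bp
  [44,49): 5 bp
  [49,57): 8 bp
  [57,68): 11 bp
  [68,80): 12 bp
  [80,86): 6 bp
  [86,94): 8 bp
  [94,104): 10 bp
  [104,111): 7 bp
  [111,120): 9 bp
  [120,126): 6 bp
  [126,138): 12 bp
  [138,146): 8 bp
  [146,159): 13 bp
  [159,176): 17 bp
  [176,187): 11 bp
  [187,208): 21 bp
  [208,213): 5 bp
  [213,227): 14 bp

[5,5,6,6,6,7,7,8,8,8,9,10,11,11,11,12,12,13,14,17,20,21]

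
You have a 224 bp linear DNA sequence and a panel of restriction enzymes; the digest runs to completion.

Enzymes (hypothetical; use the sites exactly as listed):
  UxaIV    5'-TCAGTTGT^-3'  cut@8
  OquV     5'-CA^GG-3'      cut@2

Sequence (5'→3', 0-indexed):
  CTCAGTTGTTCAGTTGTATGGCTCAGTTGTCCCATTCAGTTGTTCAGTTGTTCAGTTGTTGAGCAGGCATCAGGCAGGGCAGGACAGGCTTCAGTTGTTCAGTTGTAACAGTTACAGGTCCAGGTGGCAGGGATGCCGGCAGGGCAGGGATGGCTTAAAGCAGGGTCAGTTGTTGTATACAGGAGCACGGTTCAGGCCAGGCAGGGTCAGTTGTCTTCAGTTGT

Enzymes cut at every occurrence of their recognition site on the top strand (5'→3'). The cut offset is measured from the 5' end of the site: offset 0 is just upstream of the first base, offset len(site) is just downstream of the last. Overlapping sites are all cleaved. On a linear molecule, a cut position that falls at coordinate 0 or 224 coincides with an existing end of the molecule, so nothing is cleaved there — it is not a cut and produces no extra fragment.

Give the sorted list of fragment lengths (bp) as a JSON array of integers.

Scan for sites:
  UxaIV (TCAGTTGT, off=8): starts [1, 9, 22, 35, 43, 51, 90, 98, 165, 206, 216] → cuts [9, 17, 30, 43, 51, 59, 98, 106, 173, 214] (position 224 is a terminus of the linear molecule — no cut)
  OquV (CAGG, off=2): starts [63, 70, 74, 79, 84, 114, 120, 127, 139, 144, 160, 179, 192, 197, 201] → cuts [65, 72, 76, 81, 86, 116, 122, 129, 141, 146, 162, 181, 194, 199, 203]

Pooled cuts: [9, 17, 30, 43, 51, 59, 65, 72, 76, 81, 86, 98, 106, 116, 122, 129, 141, 146, 162, 173, 181, 194, 199, 203, 214]

Fragments:
  [0,9): 9 bp
  [9,17): 8 bp
  [17,30): 13 bp
  [30,43): 13 bp
  [43,51): 8 bp
  [51,59): 8 bp
  [59,65): 6 bp
  [65,72): 7 bp
  [72,76): 4 bp
  [76,81): 5 bp
  [81,86): 5 bp
  [86,98): 12 bp
  [98,106): 8 bp
  [106,116): 10 bp
  [116,122): 6 bp
  [122,129): 7 bp
  [129,141): 12 bp
  [141,146): 5 bp
  [146,162): 16 bp
  [162,173): 11 bp
  [173,181): 8 bp
  [181,194): 13 bp
  [194,199): 5 bp
  [199,203): 4 bp
  [203,214): 11 bp
  [214,224): 10 bp

[4,4,5,5,5,5,6,6,7,7,8,8,8,8,8,9,10,10,11,11,12,12,13,13,13,16]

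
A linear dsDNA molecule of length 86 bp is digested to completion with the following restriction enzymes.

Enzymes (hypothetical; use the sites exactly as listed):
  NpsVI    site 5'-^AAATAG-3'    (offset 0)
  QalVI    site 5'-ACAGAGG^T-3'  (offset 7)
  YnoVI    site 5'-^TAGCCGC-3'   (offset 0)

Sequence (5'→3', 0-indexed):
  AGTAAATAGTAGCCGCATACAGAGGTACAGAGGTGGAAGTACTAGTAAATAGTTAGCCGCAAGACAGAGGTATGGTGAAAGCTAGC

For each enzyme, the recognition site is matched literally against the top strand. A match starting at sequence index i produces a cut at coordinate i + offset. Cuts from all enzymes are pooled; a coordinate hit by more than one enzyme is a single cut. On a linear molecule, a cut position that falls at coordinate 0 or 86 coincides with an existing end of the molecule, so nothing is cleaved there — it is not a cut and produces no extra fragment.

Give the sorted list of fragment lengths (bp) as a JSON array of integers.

Per-enzyme occurrences:
  NpsVI (AAATAG, off=0): starts [3, 46] → cuts [3, 46]
  QalVI (ACAGAGGT, off=7): starts [18, 26, 63] → cuts [25, 33, 70]
  YnoVI (TAGCCGC, off=0): starts [9, 53] → cuts [9, 53]

Pooled cuts: [3, 9, 25, 33, 46, 53, 70]

Fragments:
  [0,3): 3 bp
  [3,9): 6 bp
  [9,25): 16 bp
  [25,33): 8 bp
  [33,46): 13 bp
  [46,53): 7 bp
  [53,70): 17 bp
  [70,86): 16 bp

[3,6,7,8,13,16,16,17]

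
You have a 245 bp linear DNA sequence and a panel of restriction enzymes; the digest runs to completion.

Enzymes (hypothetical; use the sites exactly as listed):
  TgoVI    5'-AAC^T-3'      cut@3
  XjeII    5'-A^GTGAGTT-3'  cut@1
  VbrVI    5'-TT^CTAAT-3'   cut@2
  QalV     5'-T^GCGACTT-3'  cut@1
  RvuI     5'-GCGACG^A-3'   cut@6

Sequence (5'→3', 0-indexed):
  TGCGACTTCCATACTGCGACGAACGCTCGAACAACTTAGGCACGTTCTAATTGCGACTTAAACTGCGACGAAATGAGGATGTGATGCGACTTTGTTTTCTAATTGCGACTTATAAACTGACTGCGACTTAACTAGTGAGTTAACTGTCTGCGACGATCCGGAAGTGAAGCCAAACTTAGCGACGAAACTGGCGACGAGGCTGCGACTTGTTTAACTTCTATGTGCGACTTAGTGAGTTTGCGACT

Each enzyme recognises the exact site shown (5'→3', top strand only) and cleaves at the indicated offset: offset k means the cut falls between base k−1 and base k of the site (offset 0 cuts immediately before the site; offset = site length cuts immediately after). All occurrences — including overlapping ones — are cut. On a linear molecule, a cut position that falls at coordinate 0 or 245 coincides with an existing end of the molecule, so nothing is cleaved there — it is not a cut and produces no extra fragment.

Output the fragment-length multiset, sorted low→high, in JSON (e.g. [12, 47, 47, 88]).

Scan for sites:
  TgoVI AACT/3: at [32, 60, 114, 129, 141, 172, 185, 212] ⇒ [35, 63, 117, 132, 144, 175, 188, 215]
  XjeII AGTGAGTT/1: at [133, 230] ⇒ [134, 231]
  VbrVI TTCTAAT/2: at [44, 96] ⇒ [46, 98]
  QalV TGCGACTT/1: at [0, 51, 84, 103, 121, 200, 222] ⇒ [1, 52, 85, 104, 122, 201, 223]
  RvuI GCGACGA/6: at [15, 64, 149, 178, 190] ⇒ [21, 70, 155, 184, 196]

Pooled cuts: [1, 21, 35, 46, 52, 63, 70, 85, 98, 104, 117, 122, 132, 134, 144, 155, 175, 184, 188, 196, 201, 215, 223, 231]

Fragment lengths:
  [0,1): 1 bp
  [1,21): 20 bp
  [21,35): 14 bp
  [35,46): 11 bp
  [46,52): 6 bp
  [52,63): 11 bp
  [63,70): 7 bp
  [70,85): 15 bp
  [85,98): 13 bp
  [98,104): 6 bp
  [104,117): 13 bp
  [117,122): 5 bp
  [122,132): 10 bp
  [132,134): 2 bp
  [134,144): 10 bp
  [144,155): 11 bp
  [155,175): 20 bp
  [175,184): 9 bp
  [184,188): 4 bp
  [188,196): 8 bp
  [196,201): 5 bp
  [201,215): 14 bp
  [215,223): 8 bp
  [223,231): 8 bp
  [231,245): 14 bp

[1,2,4,5,5,6,6,7,8,8,8,9,10,10,11,11,11,13,13,14,14,14,15,20,20]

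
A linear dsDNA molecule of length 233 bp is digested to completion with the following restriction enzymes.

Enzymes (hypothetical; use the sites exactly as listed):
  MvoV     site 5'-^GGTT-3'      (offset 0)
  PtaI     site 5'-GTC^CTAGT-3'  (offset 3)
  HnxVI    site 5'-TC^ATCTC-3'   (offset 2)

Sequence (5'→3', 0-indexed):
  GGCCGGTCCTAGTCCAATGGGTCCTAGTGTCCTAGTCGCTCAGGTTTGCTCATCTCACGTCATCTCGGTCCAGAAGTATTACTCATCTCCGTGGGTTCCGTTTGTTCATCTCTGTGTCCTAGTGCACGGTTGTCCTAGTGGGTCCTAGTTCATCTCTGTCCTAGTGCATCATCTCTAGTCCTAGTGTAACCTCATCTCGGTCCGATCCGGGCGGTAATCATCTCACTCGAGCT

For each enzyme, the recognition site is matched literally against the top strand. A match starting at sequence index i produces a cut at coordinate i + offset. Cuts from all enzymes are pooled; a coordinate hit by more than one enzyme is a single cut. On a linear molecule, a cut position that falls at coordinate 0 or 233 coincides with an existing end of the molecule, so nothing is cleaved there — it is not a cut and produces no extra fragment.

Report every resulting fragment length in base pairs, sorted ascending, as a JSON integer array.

Site scan:
  MvoV GGTT/0: at [42, 93, 127] ⇒ [42, 93, 127]
  PtaI GTCCTAGT/3: at [5, 20, 28, 115, 131, 141, 157, 177] ⇒ [8, 23, 31, 118, 134, 144, 160, 180]
  HnxVI TCATCTC/2: at [49, 59, 82, 105, 149, 168, 191, 217] ⇒ [51, 61, 84, 107, 151, 170, 193, 219]

All cut coordinates (distinct, sorted): [8, 23, 31, 42, 51, 61, 84, 93, 107, 118, 127, 134, 144, 151, 160, 170, 180, 193, 219]

Fragment lengths:
  [0,8): 8 bp
  [8,23): 15 bp
  [23,31): 8 bp
  [31,42): 11 bp
  [42,51): 9 bp
  [51,61): 10 bp
  [61,84): 23 bp
  [84,93): 9 bp
  [93,107): 14 bp
  [107,118): 11 bp
  [118,127): 9 bp
  [127,134): 7 bp
  [134,144): 10 bp
  [144,151): 7 bp
  [151,160): 9 bp
  [160,170): 10 bp
  [170,180): 10 bp
  [180,193): 13 bp
  [193,219): 26 bp
  [219,233): 14 bp

[7,7,8,8,9,9,9,9,10,10,10,10,11,11,13,14,14,15,23,26]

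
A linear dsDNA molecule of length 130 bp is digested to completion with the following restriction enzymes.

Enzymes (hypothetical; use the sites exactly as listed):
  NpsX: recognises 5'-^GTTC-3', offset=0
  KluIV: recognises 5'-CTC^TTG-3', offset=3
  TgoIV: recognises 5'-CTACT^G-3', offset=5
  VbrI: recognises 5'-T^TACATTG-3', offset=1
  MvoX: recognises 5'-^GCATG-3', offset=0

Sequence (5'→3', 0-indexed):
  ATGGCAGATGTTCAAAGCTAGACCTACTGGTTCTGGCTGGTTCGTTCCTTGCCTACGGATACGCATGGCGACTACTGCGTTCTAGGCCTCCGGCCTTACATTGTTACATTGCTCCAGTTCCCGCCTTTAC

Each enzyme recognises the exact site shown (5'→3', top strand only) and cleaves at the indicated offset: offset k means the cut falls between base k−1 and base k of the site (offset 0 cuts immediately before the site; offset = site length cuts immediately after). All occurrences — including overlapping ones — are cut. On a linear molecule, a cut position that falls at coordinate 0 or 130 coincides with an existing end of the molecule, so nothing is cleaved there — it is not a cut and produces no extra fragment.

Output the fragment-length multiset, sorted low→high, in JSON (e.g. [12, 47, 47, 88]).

[1,2,4,8,9,10,12,14,14,18,19,19]

Site scan:
  NpsX (GTTC, off=0): starts [9, 29, 39, 43, 78, 116] → cuts [9, 29, 39, 43, 78, 116]
  KluIV (CTCTTG, off=3): no sites
  TgoIV (CTACTG, off=5): starts [23, 71] → cuts [28, 76]
  VbrI (TTACATTG, off=1): starts [95, 103] → cuts [96, 104]
  MvoX (GCATG, off=0): starts [62] → cuts [62]

All cut coordinates (distinct, sorted): [9, 28, 29, 39, 43, 62, 76, 78, 96, 104, 116]

Fragment lengths:
  [0,9): 9 bp
  [9,28): 19 bp
  [28,29): 1 bp
  [29,39): 10 bp
  [39,43): 4 bp
  [43,62): 19 bp
  [62,76): 14 bp
  [76,78): 2 bp
  [78,96): 18 bp
  [96,104): 8 bp
  [104,116): 12 bp
  [116,130): 14 bp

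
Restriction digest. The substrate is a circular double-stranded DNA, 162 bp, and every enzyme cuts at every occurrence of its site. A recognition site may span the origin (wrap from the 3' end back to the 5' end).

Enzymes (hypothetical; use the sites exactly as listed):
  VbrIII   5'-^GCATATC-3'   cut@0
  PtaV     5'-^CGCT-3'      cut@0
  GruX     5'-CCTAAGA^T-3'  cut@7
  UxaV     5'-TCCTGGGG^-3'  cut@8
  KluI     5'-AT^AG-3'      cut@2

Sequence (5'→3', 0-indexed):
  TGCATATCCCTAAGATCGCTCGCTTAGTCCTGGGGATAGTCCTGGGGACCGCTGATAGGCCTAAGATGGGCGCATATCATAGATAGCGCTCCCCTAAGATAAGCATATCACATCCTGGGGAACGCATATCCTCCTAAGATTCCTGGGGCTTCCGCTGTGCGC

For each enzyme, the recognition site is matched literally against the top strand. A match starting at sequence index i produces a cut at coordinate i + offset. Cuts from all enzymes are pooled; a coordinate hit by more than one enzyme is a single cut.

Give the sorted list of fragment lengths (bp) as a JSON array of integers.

[1,2,2,2,3,3,4,4,4,4,5,7,7,9,9,10,10,13,14,15,16,18]

Scan for sites:
  VbrIII GCATATC/0: at [1, 71, 102, 123] ⇒ [1, 71, 102, 123]
  PtaV CGCT/0: at [16, 20, 49, 86, 152, 159] ⇒ [16, 20, 49, 86, 152, 159]
  GruX CCTAAGAT/7: at [8, 59, 92, 132] ⇒ [15, 66, 99, 139]
  UxaV TCCTGGGG/8: at [27, 39, 112, 140] ⇒ [35, 47, 120, 148]
  KluI ATAG/2: at [35, 54, 78, 82] ⇒ [37, 56, 80, 84]

All cut coordinates (distinct, sorted): [1, 15, 16, 20, 35, 37, 47, 49, 56, 66, 71, 80, 84, 86, 99, 102, 120, 123, 139, 148, 152, 159]

Fragment lengths:
  1→15: 14 bp
  15→16: 1 bp
  16→20: 4 bp
  20→35: 15 bp
  35→37: 2 bp
  37→47: 10 bp
  47→49: 2 bp
  49→56: 7 bp
  56→66: 10 bp
  66→71: 5 bp
  71→80: 9 bp
  80→84: 4 bp
  84→86: 2 bp
  86→99: 13 bp
  99→102: 3 bp
  102→120: 18 bp
  120→123: 3 bp
  123→139: 16 bp
  139→148: 9 bp
  148→152: 4 bp
  152→159: 7 bp
  159→1 (wrap): 162-159+1 = 4 bp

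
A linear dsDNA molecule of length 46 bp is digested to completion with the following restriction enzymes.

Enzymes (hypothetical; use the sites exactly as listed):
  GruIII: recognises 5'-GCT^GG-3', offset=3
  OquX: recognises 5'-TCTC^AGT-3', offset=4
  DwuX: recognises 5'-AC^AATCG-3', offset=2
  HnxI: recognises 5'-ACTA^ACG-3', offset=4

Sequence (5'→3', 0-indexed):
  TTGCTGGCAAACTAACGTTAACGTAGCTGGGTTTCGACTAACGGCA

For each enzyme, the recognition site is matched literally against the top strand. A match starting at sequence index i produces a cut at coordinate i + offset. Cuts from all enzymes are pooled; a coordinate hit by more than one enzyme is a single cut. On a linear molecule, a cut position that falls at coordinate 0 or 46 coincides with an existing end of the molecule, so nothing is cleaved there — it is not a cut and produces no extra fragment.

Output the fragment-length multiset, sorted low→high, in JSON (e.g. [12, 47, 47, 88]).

[5,6,9,12,14]

Scan for sites:
  GruIII GCTGG/3: at [2, 25] ⇒ [5, 28]
  OquX (TCTCAGT, off=4): no sites
  DwuX (ACAATCG, off=2): no sites
  HnxI ACTAACG/4: at [10, 36] ⇒ [14, 40]

All cut coordinates (distinct, sorted): [5, 14, 28, 40]

Fragments:
  [0,5): 5 bp
  [5,14): 9 bp
  [14,28): 14 bp
  [28,40): 12 bp
  [40,46): 6 bp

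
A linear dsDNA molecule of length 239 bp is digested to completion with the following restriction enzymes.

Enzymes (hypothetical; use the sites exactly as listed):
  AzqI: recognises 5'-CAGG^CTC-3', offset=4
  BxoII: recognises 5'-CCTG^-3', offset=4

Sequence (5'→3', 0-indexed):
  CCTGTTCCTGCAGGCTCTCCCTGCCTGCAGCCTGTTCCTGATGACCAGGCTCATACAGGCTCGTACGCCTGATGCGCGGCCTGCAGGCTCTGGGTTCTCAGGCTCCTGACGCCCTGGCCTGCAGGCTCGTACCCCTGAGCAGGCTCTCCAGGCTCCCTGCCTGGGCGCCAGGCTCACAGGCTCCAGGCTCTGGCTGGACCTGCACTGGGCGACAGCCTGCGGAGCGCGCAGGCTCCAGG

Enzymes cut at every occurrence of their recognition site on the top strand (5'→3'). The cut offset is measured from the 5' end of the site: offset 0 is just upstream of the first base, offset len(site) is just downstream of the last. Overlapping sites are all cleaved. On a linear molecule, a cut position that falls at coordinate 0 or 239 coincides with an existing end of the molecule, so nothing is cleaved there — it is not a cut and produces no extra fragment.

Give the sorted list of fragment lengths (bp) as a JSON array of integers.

Site scan:
  AzqI CAGGCTC/4: at [10, 45, 55, 83, 98, 121, 139, 148, 168, 176, 183, 228] ⇒ [14, 49, 59, 87, 102, 125, 143, 152, 172, 180, 187, 232]
  BxoII CCTG/4: at [0, 6, 19, 23, 30, 36, 67, 79, 104, 112, 117, 133, 155, 159, 198, 215] ⇒ [4, 10, 23, 27, 34, 40, 71, 83, 108, 116, 121, 137, 159, 163, 202, 219]

Pooled cuts: [4, 10, 14, 23, 27, 34, 40, 49, 59, 71, 83, 87, 102, 108, 116, 121, 125, 137, 143, 152, 159, 163, 172, 180, 187, 202, 219, 232]

Fragments:
  [0,4): 4 bp
  [4,10): 6 bp
  [10,14): 4 bp
  [14,23): 9 bp
  [23,27): 4 bp
  [27,34): 7 bp
  [34,40): 6 bp
  [40,49): 9 bp
  [49,59): 10 bp
  [59,71): 12 bp
  [71,83): 12 bp
  [83,87): 4 bp
  [87,102): 15 bp
  [102,108): 6 bp
  [108,116): 8 bp
  [116,121): 5 bp
  [121,125): 4 bp
  [125,137): 12 bp
  [137,143): 6 bp
  [143,152): 9 bp
  [152,159): 7 bp
  [159,163): 4 bp
  [163,172): 9 bp
  [172,180): 8 bp
  [180,187): 7 bp
  [187,202): 15 bp
  [202,219): 17 bp
  [219,232): 13 bp
  [232,239): 7 bp

[4,4,4,4,4,4,5,6,6,6,6,7,7,7,7,8,8,9,9,9,9,10,12,12,12,13,15,15,17]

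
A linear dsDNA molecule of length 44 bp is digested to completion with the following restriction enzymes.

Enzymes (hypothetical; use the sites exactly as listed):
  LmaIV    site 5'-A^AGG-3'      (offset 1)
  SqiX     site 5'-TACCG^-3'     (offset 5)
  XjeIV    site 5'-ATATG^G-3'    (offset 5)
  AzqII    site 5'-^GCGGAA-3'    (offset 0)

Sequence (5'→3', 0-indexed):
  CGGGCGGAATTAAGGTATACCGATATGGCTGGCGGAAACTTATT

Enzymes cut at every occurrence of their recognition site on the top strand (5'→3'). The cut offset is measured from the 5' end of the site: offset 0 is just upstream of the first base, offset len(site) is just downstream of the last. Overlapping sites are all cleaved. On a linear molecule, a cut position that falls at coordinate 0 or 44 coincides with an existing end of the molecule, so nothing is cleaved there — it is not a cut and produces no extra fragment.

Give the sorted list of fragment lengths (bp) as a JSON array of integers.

Site scan:
  LmaIV AAGG/1: at [11] ⇒ [12]
  SqiX TACCG/5: at [17] ⇒ [22]
  XjeIV ATATGG/5: at [22] ⇒ [27]
  AzqII GCGGAA/0: at [3, 31] ⇒ [3, 31]

Pooled cuts: [3, 12, 22, 27, 31]

Fragment lengths:
  [0,3): 3 bp
  [3,12): 9 bp
  [12,22): 10 bp
  [22,27): 5 bp
  [27,31): 4 bp
  [31,44): 13 bp

[3,4,5,9,10,13]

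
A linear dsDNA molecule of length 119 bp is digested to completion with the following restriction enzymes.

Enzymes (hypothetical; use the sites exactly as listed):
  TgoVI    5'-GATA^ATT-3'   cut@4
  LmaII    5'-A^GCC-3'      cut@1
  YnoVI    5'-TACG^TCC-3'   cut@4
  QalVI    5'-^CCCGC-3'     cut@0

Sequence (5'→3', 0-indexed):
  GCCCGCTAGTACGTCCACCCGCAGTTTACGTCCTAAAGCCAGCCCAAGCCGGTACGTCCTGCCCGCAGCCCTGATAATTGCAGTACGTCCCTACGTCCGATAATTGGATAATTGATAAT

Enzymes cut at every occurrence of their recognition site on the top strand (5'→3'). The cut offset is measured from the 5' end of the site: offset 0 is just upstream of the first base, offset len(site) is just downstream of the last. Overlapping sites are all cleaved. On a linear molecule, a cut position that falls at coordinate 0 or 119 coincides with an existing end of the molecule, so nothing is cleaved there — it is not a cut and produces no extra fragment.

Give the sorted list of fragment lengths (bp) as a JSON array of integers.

Scan for sites:
  TgoVI (GATAATT, off=4): starts [72, 98, 106] → cuts [76, 102, 110]
  LmaII (AGCC, off=1): starts [36, 40, 46, 66] → cuts [37, 41, 47, 67]
  YnoVI (TACGTCC, off=4): starts [9, 26, 52, 83, 91] → cuts [13, 30, 56, 87, 95]
  QalVI (CCCGC, off=0): starts [1, 17, 61] → cuts [1, 17, 61]

Pooled cuts: [1, 13, 17, 30, 37, 41, 47, 56, 61, 67, 76, 87, 95, 102, 110]

Fragments:
  [0,1): 1 bp
  [1,13): 12 bp
  [13,17): 4 bp
  [17,30): 13 bp
  [30,37): 7 bp
  [37,41): 4 bp
  [41,47): 6 bp
  [47,56): 9 bp
  [56,61): 5 bp
  [61,67): 6 bp
  [67,76): 9 bp
  [76,87): 11 bp
  [87,95): 8 bp
  [95,102): 7 bp
  [102,110): 8 bp
  [110,119): 9 bp

[1,4,4,5,6,6,7,7,8,8,9,9,9,11,12,13]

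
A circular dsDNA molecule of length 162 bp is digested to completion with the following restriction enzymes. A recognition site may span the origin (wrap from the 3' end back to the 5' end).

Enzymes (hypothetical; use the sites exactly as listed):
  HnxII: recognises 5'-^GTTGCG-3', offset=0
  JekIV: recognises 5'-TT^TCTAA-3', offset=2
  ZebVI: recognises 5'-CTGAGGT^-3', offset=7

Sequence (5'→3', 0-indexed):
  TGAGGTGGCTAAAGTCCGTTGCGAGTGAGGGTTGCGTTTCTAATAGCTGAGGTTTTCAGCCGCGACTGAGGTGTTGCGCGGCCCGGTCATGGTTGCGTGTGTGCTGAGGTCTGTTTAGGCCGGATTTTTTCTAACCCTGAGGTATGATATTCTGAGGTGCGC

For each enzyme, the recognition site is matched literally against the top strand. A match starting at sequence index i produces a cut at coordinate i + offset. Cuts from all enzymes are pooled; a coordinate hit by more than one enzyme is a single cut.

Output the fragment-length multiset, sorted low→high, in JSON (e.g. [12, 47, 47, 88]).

Per-enzyme occurrences:
  HnxII GTTGCG/0: at [17, 30, 72, 91] ⇒ [17, 30, 72, 91]
  JekIV TTTCTAA/2: at [36, 127] ⇒ [38, 129]
  ZebVI CTGAGGT/7: at [46, 65, 103, 136, 151, 161] ⇒ [6, 53, 72, 110, 143, 158]

Pooled cuts: [6, 17, 30, 38, 53, 72, 91, 110, 129, 143, 158]

Fragments:
  6→17: 11 bp
  17→30: 13 bp
  30→38: 8 bp
  38→53: 15 bp
  53→72: 19 bp
  72→91: 19 bp
  91→110: 19 bp
  110→129: 19 bp
  129→143: 14 bp
  143→158: 15 bp
  158→6 (wrap): 162-158+6 = 10 bp

[8,10,11,13,14,15,15,19,19,19,19]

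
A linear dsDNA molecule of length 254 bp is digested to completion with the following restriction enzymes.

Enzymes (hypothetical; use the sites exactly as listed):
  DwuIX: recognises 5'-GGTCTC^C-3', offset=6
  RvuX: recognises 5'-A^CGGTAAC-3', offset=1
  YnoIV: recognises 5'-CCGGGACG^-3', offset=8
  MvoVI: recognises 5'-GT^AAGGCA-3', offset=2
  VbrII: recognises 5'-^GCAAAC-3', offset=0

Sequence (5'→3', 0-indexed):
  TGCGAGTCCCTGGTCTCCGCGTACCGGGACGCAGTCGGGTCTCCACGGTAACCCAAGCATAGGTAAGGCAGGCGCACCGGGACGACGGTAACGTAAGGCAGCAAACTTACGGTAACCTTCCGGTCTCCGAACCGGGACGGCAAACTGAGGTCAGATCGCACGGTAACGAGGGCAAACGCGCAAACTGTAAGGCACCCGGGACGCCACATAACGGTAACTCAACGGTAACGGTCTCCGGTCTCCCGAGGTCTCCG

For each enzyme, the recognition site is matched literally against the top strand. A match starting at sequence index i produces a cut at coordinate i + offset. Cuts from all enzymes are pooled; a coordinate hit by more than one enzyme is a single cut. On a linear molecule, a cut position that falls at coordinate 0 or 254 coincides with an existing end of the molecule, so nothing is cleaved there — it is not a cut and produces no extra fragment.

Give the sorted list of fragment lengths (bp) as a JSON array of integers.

Per-enzyme occurrences:
  DwuIX (GGTCTCC, off=6): starts [11, 37, 121, 229, 236, 246] → cuts [17, 43, 127, 235, 242, 252]
  RvuX (ACGGTAAC, off=1): starts [44, 84, 108, 159, 210, 221] → cuts [45, 85, 109, 160, 211, 222]
  YnoIV (CCGGGACG, off=8): starts [23, 76, 131, 195] → cuts [31, 84, 139, 203]
  MvoVI (GTAAGGCA, off=2): starts [62, 92, 186] → cuts [64, 94, 188]
  VbrII (GCAAAC, off=0): starts [100, 139, 171, 179] → cuts [100, 139, 171, 179]

Pooled cuts: [17, 31, 43, 45, 64, 84, 85, 94, 100, 109, 127, 139, 160, 171, 179, 188, 203, 211, 222, 235, 242, 252]

Fragments:
  [0,17): 17 bp
  [17,31): 14 bp
  [31,43): 12 bp
  [43,45): 2 bp
  [45,64): 19 bp
  [64,84): 20 bp
  [84,85): 1 bp
  [85,94): 9 bp
  [94,100): 6 bp
  [100,109): 9 bp
  [109,127): 18 bp
  [127,139): 12 bp
  [139,160): 21 bp
  [160,171): 11 bp
  [171,179): 8 bp
  [179,188): 9 bp
  [188,203): 15 bp
  [203,211): 8 bp
  [211,222): 11 bp
  [222,235): 13 bp
  [235,242): 7 bp
  [242,252): 10 bp
  [252,254): 2 bp

[1,2,2,6,7,8,8,9,9,9,10,11,11,12,12,13,14,15,17,18,19,20,21]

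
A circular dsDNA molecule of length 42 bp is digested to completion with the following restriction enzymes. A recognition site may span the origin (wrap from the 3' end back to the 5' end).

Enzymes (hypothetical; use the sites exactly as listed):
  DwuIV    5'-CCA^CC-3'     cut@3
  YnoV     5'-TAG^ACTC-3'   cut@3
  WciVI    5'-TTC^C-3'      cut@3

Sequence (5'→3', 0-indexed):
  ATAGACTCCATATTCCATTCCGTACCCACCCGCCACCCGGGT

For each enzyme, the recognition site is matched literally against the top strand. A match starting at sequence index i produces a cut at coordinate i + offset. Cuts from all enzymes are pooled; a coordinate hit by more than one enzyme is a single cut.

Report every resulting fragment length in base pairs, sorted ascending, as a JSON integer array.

[5,7,8,11,11]

Scan for sites:
  DwuIV CCACC/3: at [25, 32] ⇒ [28, 35]
  YnoV TAGACTC/3: at [1] ⇒ [4]
  WciVI TTCC/3: at [12, 17] ⇒ [15, 20]

Pooled cuts: [4, 15, 20, 28, 35]

Fragments:
  4→15: 11 bp
  15→20: 5 bp
  20→28: 8 bp
  28→35: 7 bp
  35→4 (wrap): 42-35+4 = 11 bp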